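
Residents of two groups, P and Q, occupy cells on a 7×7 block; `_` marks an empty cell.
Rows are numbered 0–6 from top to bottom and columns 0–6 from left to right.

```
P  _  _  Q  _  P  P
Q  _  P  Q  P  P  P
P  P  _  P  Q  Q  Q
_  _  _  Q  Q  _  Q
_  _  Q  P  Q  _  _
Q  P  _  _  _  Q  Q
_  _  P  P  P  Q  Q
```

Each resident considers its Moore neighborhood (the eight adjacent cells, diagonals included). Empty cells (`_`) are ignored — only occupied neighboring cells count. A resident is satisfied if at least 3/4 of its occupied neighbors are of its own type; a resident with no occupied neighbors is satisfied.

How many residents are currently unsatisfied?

21

(0,0)P 0/1 unhappy
(0,3)Q 1/3 unhappy
(0,5)P 4/4 ok
(0,6)P 3/3 ok
(1,0)Q 0/3 unhappy
(1,2)P 2/4 unhappy
(1,3)Q 2/5 unhappy
(1,4)P 3/7 unhappy
(1,5)P 4/7 unhappy
(1,6)P 3/5 unhappy
(2,0)P 1/2 unhappy
(2,1)P 2/3 unhappy
(2,3)P 2/6 unhappy
(2,4)Q 4/7 unhappy
(2,5)Q 4/7 unhappy
(2,6)Q 2/4 unhappy
(3,3)Q 4/6 unhappy
(3,4)Q 4/6 unhappy
(3,6)Q 2/2 ok
(4,2)Q 1/3 unhappy
(4,3)P 0/4 unhappy
(4,4)Q 3/4 ok
(5,0)Q 0/1 unhappy
(5,1)P 1/3 unhappy
(5,5)Q 4/5 ok
(5,6)Q 3/3 ok
(6,2)P 2/2 ok
(6,3)P 2/2 ok
(6,4)P 1/3 unhappy
(6,5)Q 3/4 ok
(6,6)Q 3/3 ok
Unsatisfied: (0,0), (0,3), (1,0), (1,2), (1,3), (1,4), (1,5), (1,6), (2,0), (2,1), (2,3), (2,4), (2,5), (2,6), (3,3), (3,4), (4,2), (4,3), (5,0), (5,1), (6,4) — 21 in total.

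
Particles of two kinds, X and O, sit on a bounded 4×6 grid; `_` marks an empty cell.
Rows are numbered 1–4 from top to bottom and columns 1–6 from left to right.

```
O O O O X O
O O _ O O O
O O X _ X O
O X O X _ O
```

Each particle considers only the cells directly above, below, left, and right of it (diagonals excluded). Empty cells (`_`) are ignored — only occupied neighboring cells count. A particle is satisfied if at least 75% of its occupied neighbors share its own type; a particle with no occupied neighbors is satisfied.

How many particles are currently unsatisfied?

12

(1,1)O 2/2 ✓
(1,2)O 3/3 ✓
(1,3)O 2/2 ✓
(1,4)O 2/3 ✗
(1,5)X 0/3 ✗
(1,6)O 1/2 ✗
(2,1)O 3/3 ✓
(2,2)O 3/3 ✓
(2,4)O 2/2 ✓
(2,5)O 2/4 ✗
(2,6)O 3/3 ✓
(3,1)O 3/3 ✓
(3,2)O 2/4 ✗
(3,3)X 0/2 ✗
(3,5)X 0/2 ✗
(3,6)O 2/3 ✗
(4,1)O 1/2 ✗
(4,2)X 0/3 ✗
(4,3)O 0/3 ✗
(4,4)X 0/1 ✗
(4,6)O 1/1 ✓
Unsatisfied: (1,4), (1,5), (1,6), (2,5), (3,2), (3,3), (3,5), (3,6), (4,1), (4,2), (4,3), (4,4) — 12 in total.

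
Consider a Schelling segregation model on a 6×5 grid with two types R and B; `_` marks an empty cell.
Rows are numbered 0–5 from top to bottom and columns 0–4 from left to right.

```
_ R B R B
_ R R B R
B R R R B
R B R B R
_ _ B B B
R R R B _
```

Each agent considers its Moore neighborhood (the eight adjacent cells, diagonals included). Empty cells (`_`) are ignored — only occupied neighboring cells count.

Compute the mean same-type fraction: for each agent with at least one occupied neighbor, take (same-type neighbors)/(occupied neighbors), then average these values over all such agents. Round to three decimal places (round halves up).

0.510

(0,1)R 2/3
(0,2)B 1/5
(0,3)R 2/5
(0,4)B 1/3
(1,1)R 4/6
(1,2)R 6/8
(1,3)B 3/8
(1,4)R 2/5
(2,0)B 1/4
(2,1)R 5/7
(2,2)R 5/8
(2,3)R 5/8
(2,4)B 2/5
(3,0)R 1/3
(3,1)B 2/6
(3,2)R 3/7
(3,3)B 4/8
(3,4)R 1/5
(4,2)B 4/7
(4,3)B 4/7
(4,4)B 3/4
(5,0)R 1/1
(5,1)R 2/3
(5,2)R 1/4
(5,3)B 3/4
Sum over 25 agents: 2/3 + 1/5 + 2/5 + 1/3 + 4/6 + 6/8 + 3/8 + 2/5 + 1/4 + 5/7 + 5/8 + 5/8 + 2/5 + 1/3 + 2/6 + 3/7 + 4/8 + 1/5 + 4/7 + 4/7 + 3/4 + 1/1 + 2/3 + 1/4 + 3/4 = 3573/280; mean = 3573/280 ÷ 25 = 3573/7000 = 0.510428… → 0.510.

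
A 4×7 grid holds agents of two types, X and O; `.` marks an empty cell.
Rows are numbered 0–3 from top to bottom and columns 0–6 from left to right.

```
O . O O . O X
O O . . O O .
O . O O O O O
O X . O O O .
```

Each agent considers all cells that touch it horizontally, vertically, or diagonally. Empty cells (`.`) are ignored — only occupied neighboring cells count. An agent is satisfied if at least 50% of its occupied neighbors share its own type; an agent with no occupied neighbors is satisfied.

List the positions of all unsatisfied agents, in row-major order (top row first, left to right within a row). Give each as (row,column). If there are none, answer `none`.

(0,6), (3,1)

Row 0: (0,0)O 2/2 ✓ · (0,2)O 2/2 ✓ · (0,3)O 2/2 ✓ · (0,5)O 2/3 ✓ · (0,6)X 0/2 ✗
Row 1: (1,0)O 3/3 ✓ · (1,1)O 5/5 ✓ · (1,4)O 6/6 ✓ · (1,5)O 5/6 ✓
Row 2: (2,0)O 3/4 ✓ · (2,2)O 3/4 ✓ · (2,3)O 5/5 ✓ · (2,4)O 7/7 ✓ · (2,5)O 6/6 ✓ · (2,6)O 3/3 ✓
Row 3: (3,0)O 1/2 ✓ · (3,1)X 0/3 ✗ · (3,3)O 4/4 ✓ · (3,4)O 5/5 ✓ · (3,5)O 4/4 ✓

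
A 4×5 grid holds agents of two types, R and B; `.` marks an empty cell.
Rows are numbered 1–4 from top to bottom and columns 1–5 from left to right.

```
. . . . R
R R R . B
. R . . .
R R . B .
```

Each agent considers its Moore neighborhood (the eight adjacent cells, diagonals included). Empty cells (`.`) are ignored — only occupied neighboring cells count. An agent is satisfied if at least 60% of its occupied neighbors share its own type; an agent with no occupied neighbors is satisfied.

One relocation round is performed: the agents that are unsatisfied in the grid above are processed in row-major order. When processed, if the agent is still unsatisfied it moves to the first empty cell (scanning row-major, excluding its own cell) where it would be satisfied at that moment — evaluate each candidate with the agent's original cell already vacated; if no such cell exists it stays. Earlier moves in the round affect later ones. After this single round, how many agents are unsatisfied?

Initially unsatisfied (in order): (1,5), (2,5).
  (1,5) → (1,1).
  (2,5): now satisfied by earlier moves; stays.
Resulting grid:
R . . . .
R R R . B
. R . . .
R R . B .
All satisfied now.

0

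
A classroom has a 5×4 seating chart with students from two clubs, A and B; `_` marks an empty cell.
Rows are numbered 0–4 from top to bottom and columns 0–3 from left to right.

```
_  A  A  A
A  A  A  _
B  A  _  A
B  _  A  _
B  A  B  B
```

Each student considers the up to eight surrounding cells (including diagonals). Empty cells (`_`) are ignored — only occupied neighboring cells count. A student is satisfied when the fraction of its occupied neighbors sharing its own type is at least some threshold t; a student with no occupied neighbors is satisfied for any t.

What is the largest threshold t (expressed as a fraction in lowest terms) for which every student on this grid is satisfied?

Row 0: (0,1)A 4/4 · (0,2)A 4/4 · (0,3)A 2/2
Row 1: (1,0)A 3/4 · (1,1)A 5/6 · (1,2)A 6/6
Row 2: (2,0)B 1/4 · (2,1)A 4/6 · (2,3)A 2/2
Row 3: (3,0)B 2/4 · (3,2)A 3/5
Row 4: (4,0)B 1/2 · (4,1)A 1/4 · (4,2)B 1/3 · (4,3)B 1/2
The smallest same-type fraction is 1/4 at (2,0), which reduces to 1/4. Any threshold above that leaves this student unsatisfied.

1/4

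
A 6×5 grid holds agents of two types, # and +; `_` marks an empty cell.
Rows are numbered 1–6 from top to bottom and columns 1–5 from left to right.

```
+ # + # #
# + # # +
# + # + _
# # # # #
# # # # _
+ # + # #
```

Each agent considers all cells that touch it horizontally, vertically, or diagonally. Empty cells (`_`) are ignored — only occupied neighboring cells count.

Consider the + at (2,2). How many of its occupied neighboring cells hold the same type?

3

Occupied neighbors of (2,2): (1,1)=+, (1,2)=#, (1,3)=+, (2,1)=#, (2,3)=#, (3,1)=#, (3,2)=+, (3,3)=#.
Same type (+): 3 of 8.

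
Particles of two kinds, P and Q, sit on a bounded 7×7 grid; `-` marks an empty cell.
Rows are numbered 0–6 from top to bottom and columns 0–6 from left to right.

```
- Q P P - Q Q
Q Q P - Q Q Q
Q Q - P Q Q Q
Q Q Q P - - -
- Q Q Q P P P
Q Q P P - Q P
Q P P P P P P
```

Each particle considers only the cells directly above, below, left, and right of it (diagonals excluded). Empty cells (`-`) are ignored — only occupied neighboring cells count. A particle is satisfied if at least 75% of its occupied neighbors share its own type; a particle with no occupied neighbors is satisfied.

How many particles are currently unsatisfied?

18

Row 0: (0,1)Q 1/2 unhappy · (0,2)P 2/3 unhappy · (0,3)P 1/1 ok · (0,5)Q 2/2 ok · (0,6)Q 2/2 ok
Row 1: (1,0)Q 2/2 ok · (1,1)Q 3/4 ok · (1,2)P 1/2 unhappy · (1,4)Q 2/2 ok · (1,5)Q 4/4 ok · (1,6)Q 3/3 ok
Row 2: (2,0)Q 3/3 ok · (2,1)Q 3/3 ok · (2,3)P 1/2 unhappy · (2,4)Q 2/3 unhappy · (2,5)Q 3/3 ok · (2,6)Q 2/2 ok
Row 3: (3,0)Q 2/2 ok · (3,1)Q 4/4 ok · (3,2)Q 2/3 unhappy · (3,3)P 1/3 unhappy
Row 4: (4,1)Q 3/3 ok · (4,2)Q 3/4 ok · (4,3)Q 1/4 unhappy · (4,4)P 1/2 unhappy · (4,5)P 2/3 unhappy · (4,6)P 2/2 ok
Row 5: (5,0)Q 2/2 ok · (5,1)Q 2/4 unhappy · (5,2)P 2/4 unhappy · (5,3)P 2/3 unhappy · (5,5)Q 0/3 unhappy · (5,6)P 2/3 unhappy
Row 6: (6,0)Q 1/2 unhappy · (6,1)P 1/3 unhappy · (6,2)P 3/3 ok · (6,3)P 3/3 ok · (6,4)P 2/2 ok · (6,5)P 2/3 unhappy · (6,6)P 2/2 ok
Unsatisfied: (0,1), (0,2), (1,2), (2,3), (2,4), (3,2), (3,3), (4,3), (4,4), (4,5), (5,1), (5,2), (5,3), (5,5), (5,6), (6,0), (6,1), (6,5) — 18 in total.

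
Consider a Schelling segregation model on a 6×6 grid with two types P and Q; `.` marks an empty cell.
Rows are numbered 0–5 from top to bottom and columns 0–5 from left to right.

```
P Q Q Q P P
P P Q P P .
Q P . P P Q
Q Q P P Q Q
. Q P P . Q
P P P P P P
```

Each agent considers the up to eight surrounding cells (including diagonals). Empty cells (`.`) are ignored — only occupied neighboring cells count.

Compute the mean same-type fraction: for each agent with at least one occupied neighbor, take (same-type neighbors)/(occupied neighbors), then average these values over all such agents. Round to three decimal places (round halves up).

Row 0: (0,0)P 2/3 · (0,1)Q 2/5 · (0,2)Q 3/5 · (0,3)Q 2/5 · (0,4)P 3/4 · (0,5)P 2/2
Row 1: (1,0)P 3/5 · (1,1)P 3/7 · (1,2)Q 3/7 · (1,3)P 4/7 · (1,4)P 5/7
Row 2: (2,0)Q 2/5 · (2,1)P 3/7 · (2,3)P 5/7 · (2,4)P 4/7 · (2,5)Q 2/4
Row 3: (3,0)Q 3/4 · (3,1)Q 3/6 · (3,2)P 5/7 · (3,3)P 5/6 · (3,4)Q 3/7 · (3,5)Q 3/4
Row 4: (4,1)Q 2/7 · (4,2)P 6/8 · (4,3)P 6/7 · (4,5)Q 2/4
Row 5: (5,0)P 1/2 · (5,1)P 3/4 · (5,2)P 4/5 · (5,3)P 4/4 · (5,4)P 3/4 · (5,5)P 1/2
Sum over 32 agents: 2/3 + 2/5 + 3/5 + 2/5 + 3/4 + 2/2 + 3/5 + 3/7 + 3/7 + 4/7 + 5/7 + 2/5 + 3/7 + 5/7 + 4/7 + 2/4 + 3/4 + 3/6 + 5/7 + 5/6 + 3/7 + 3/4 + 2/7 + 6/8 + 6/7 + 2/4 + 1/2 + 3/4 + 4/5 + 4/4 + 3/4 + 1/2 = 1389/70; mean = 1389/70 ÷ 32 = 1389/2240 = 0.620089… → 0.620.

0.620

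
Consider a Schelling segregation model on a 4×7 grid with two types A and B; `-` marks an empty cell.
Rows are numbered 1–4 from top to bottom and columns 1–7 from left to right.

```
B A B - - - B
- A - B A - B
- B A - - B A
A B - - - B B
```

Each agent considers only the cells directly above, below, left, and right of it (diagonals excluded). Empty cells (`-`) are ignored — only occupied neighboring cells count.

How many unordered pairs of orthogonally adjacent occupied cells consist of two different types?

Scan each occupied cell's neighbors to the right and below so each pair is counted once.
From row 1: 2 unlike of 4 pairs (running 2/4).
From row 2: 3 unlike of 3 pairs (running 5/7).
From row 3: 3 unlike of 5 pairs (running 8/12).
From row 4: 1 unlike of 2 pairs (running 9/14).
Total adjacent occupied pairs: 14; unlike-type pairs: 9.

9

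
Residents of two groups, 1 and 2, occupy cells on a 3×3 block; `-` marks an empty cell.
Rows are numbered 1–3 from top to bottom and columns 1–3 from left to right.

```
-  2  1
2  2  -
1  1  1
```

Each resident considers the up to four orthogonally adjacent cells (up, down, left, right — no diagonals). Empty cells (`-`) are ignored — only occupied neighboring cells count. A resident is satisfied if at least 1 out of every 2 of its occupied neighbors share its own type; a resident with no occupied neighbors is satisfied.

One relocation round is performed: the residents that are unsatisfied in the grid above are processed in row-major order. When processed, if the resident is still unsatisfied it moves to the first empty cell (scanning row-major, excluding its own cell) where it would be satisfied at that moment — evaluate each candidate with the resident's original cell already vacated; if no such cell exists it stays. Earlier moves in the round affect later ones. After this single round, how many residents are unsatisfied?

0

Initially unsatisfied (in order): (1,3).
  (1,3) → (2,3).
Resulting grid:
- 2 -
2 2 1
1 1 1
All satisfied now.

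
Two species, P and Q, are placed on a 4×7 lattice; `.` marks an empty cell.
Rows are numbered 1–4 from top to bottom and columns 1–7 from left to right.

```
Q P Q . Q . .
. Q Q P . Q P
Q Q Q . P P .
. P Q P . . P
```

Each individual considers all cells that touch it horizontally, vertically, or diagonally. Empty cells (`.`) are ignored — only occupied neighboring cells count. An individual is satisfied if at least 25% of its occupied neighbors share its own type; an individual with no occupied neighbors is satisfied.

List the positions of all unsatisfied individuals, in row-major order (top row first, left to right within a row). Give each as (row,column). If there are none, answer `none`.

Row 1: (1,1)Q 1/2 satisfied · (1,2)P 0/4 not · (1,3)Q 2/4 satisfied · (1,5)Q 1/2 satisfied
Row 2: (2,2)Q 6/7 satisfied · (2,3)Q 4/6 satisfied · (2,4)P 1/5 not · (2,6)Q 1/4 satisfied · (2,7)P 1/2 satisfied
Row 3: (3,1)Q 2/3 satisfied · (3,2)Q 5/6 satisfied · (3,3)Q 4/7 satisfied · (3,5)P 3/4 satisfied · (3,6)P 3/4 satisfied
Row 4: (4,2)P 0/4 not · (4,3)Q 2/4 satisfied · (4,4)P 1/3 satisfied · (4,7)P 1/1 satisfied

(1,2), (2,4), (4,2)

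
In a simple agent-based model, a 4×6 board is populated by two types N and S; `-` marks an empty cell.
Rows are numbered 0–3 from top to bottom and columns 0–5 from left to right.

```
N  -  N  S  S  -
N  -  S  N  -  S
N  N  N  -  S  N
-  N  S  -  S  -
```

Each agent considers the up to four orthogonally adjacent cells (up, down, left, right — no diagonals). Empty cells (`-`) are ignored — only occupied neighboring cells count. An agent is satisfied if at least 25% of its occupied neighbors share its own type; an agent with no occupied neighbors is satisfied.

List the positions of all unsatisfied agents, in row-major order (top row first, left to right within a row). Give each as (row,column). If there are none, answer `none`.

(0,2), (1,2), (1,3), (1,5), (2,5), (3,2)

Row 0: (0,0)N 1/1 satisfied · (0,2)N 0/2 not · (0,3)S 1/3 satisfied · (0,4)S 1/1 satisfied
Row 1: (1,0)N 2/2 satisfied · (1,2)S 0/3 not · (1,3)N 0/2 not · (1,5)S 0/1 not
Row 2: (2,0)N 2/2 satisfied · (2,1)N 3/3 satisfied · (2,2)N 1/3 satisfied · (2,4)S 1/2 satisfied · (2,5)N 0/2 not
Row 3: (3,1)N 1/2 satisfied · (3,2)S 0/2 not · (3,4)S 1/1 satisfied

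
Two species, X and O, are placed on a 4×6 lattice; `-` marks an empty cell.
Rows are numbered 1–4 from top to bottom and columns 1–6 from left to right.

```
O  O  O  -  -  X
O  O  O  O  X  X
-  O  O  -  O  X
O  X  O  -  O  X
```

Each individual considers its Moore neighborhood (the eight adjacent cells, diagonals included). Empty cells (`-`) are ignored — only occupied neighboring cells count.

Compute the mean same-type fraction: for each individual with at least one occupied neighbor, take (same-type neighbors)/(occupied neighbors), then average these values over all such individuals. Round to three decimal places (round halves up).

(1,1)O 3/3
(1,2)O 5/5
(1,3)O 4/4
(1,6)X 2/2
(2,1)O 4/4
(2,2)O 7/7
(2,3)O 6/6
(2,4)O 4/5
(2,5)X 3/5
(2,6)X 3/4
(3,2)O 6/7
(3,3)O 5/6
(3,5)O 2/6
(3,6)X 3/5
(4,1)O 1/2
(4,2)X 0/4
(4,3)O 2/3
(4,5)O 1/3
(4,6)X 1/3
Sum over 19 individuals: 3/3 + 5/5 + 4/4 + 2/2 + 4/4 + 7/7 + 6/6 + 4/5 + 3/5 + 3/4 + 6/7 + 5/6 + 2/6 + 3/5 + 1/2 + 0/4 + 2/3 + 1/3 + 1/3 = 381/28; mean = 381/28 ÷ 19 = 381/532 = 0.716165… → 0.716.

0.716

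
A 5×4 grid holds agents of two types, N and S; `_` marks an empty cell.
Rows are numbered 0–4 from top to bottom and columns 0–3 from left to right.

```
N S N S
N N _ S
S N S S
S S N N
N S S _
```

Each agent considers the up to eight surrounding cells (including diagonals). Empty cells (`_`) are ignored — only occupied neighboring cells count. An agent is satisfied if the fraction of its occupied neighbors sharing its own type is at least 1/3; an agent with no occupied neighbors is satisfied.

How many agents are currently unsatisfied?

5

Row 0: (0,0)N 2/3 satisfied · (0,1)S 0/4 not · (0,2)N 1/4 not · (0,3)S 1/2 satisfied
Row 1: (1,0)N 3/5 satisfied · (1,1)N 4/7 satisfied · (1,3)S 3/4 satisfied
Row 2: (2,0)S 2/5 satisfied · (2,1)N 3/7 satisfied · (2,2)S 3/7 satisfied · (2,3)S 2/4 satisfied
Row 3: (3,0)S 3/5 satisfied · (3,1)S 5/8 satisfied · (3,2)N 2/7 not · (3,3)N 1/4 not
Row 4: (4,0)N 0/3 not · (4,1)S 3/5 satisfied · (4,2)S 2/4 satisfied
Unsatisfied: (0,1), (0,2), (3,2), (3,3), (4,0) — 5 in total.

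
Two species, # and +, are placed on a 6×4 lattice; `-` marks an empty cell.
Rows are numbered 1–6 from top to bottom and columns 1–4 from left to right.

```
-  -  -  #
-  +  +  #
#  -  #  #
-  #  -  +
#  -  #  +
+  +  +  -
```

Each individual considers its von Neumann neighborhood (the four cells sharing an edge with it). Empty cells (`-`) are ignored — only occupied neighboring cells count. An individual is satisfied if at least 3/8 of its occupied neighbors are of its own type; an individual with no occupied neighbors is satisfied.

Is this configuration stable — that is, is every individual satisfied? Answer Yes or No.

Row 1: (1,4)# 1/1 satisfied
Row 2: (2,2)+ 1/1 satisfied · (2,3)+ 1/3 not · (2,4)# 2/3 satisfied
Row 3: (3,1)# 0/0 satisfied · (3,3)# 1/2 satisfied · (3,4)# 2/3 satisfied
Row 4: (4,2)# 0/0 satisfied · (4,4)+ 1/2 satisfied
Row 5: (5,1)# 0/1 not · (5,3)# 0/2 not · (5,4)+ 1/2 satisfied
Row 6: (6,1)+ 1/2 satisfied · (6,2)+ 2/2 satisfied · (6,3)+ 1/2 satisfied
For instance (2,3) has only 1/3 same-type neighbors, below 3/8.

No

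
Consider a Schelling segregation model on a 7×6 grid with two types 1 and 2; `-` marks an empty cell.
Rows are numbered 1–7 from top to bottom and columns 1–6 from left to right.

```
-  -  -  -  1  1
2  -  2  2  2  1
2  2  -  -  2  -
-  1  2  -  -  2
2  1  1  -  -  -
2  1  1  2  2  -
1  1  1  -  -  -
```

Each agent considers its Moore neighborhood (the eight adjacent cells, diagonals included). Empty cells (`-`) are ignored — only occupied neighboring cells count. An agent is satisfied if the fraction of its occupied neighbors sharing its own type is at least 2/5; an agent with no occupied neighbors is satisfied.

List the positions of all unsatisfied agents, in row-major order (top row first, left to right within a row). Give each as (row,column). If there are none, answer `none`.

(4,2), (4,3), (5,1), (6,1), (6,4)

(1,5)1 2/4 ✓
(1,6)1 2/3 ✓
(2,1)2 2/2 ✓
(2,3)2 2/2 ✓
(2,4)2 3/4 ✓
(2,5)2 2/5 ✓
(2,6)1 2/4 ✓
(3,1)2 2/3 ✓
(3,2)2 4/5 ✓
(3,5)2 3/4 ✓
(4,2)1 2/6 ✗
(4,3)2 1/4 ✗
(4,6)2 1/1 ✓
(5,1)2 1/4 ✗
(5,2)1 4/7 ✓
(5,3)1 4/6 ✓
(6,1)2 1/5 ✗
(6,2)1 6/8 ✓
(6,3)1 5/6 ✓
(6,4)2 1/4 ✗
(6,5)2 1/1 ✓
(7,1)1 2/3 ✓
(7,2)1 4/5 ✓
(7,3)1 3/4 ✓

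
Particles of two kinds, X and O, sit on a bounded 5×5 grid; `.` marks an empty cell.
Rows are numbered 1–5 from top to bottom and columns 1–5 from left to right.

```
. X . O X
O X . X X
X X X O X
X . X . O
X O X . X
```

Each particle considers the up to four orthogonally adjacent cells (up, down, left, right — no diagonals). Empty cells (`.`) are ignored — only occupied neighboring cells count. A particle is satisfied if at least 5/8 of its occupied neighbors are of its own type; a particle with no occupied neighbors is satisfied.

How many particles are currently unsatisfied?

11

Row 1: (1,2)X 1/1 ok · (1,4)O 0/2 unhappy · (1,5)X 1/2 unhappy
Row 2: (2,1)O 0/2 unhappy · (2,2)X 2/3 ok · (2,4)X 1/3 unhappy · (2,5)X 3/3 ok
Row 3: (3,1)X 2/3 ok · (3,2)X 3/3 ok · (3,3)X 2/3 ok · (3,4)O 0/3 unhappy · (3,5)X 1/3 unhappy
Row 4: (4,1)X 2/2 ok · (4,3)X 2/2 ok · (4,5)O 0/2 unhappy
Row 5: (5,1)X 1/2 unhappy · (5,2)O 0/2 unhappy · (5,3)X 1/2 unhappy · (5,5)X 0/1 unhappy
Unsatisfied: (1,4), (1,5), (2,1), (2,4), (3,4), (3,5), (4,5), (5,1), (5,2), (5,3), (5,5) — 11 in total.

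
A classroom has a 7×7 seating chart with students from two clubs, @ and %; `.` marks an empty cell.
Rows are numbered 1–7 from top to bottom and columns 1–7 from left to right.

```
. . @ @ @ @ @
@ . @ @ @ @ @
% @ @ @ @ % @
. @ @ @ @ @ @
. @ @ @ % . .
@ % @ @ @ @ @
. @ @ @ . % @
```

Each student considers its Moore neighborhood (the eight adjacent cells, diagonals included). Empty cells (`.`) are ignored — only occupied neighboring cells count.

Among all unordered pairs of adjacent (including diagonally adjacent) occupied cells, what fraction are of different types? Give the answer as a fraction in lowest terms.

14/57

Scan each occupied cell's neighbors to the right and below (and the two forward diagonals) so each pair is counted once.
Row 1: @(1,3)–@(1,4)= @(1,3)–@(2,3)= @(1,3)–@(2,4)= @(1,4)–@(1,5)= @(1,4)–@(2,4)= @(1,4)–@(2,5)= @(1,4)–@(2,3)= @(1,5)–@(1,6)= @(1,5)–@(2,5)= @(1,5)–@(2,6)= @(1,5)–@(2,4)= @(1,6)–@(1,7)= @(1,6)–@(2,6)= @(1,6)–@(2,7)= @(1,6)–@(2,5)= @(1,7)–@(2,7)= @(1,7)–@(2,6)=  → 0/17 unlike.
Row 2: @(2,1)–%(3,1)≠ @(2,1)–@(3,2)= @(2,3)–@(2,4)= @(2,3)–@(3,3)= @(2,3)–@(3,4)= @(2,3)–@(3,2)= @(2,4)–@(2,5)= @(2,4)–@(3,4)= @(2,4)–@(3,5)= @(2,4)–@(3,3)= @(2,5)–@(2,6)= @(2,5)–@(3,5)= @(2,5)–%(3,6)≠ @(2,5)–@(3,4)= @(2,6)–@(2,7)= @(2,6)–%(3,6)≠ @(2,6)–@(3,7)= @(2,6)–@(3,5)= @(2,7)–@(3,7)= @(2,7)–%(3,6)≠  → 4/20 unlike.
Row 3: %(3,1)–@(3,2)≠ %(3,1)–@(4,2)≠ @(3,2)–@(3,3)= @(3,2)–@(4,2)= @(3,2)–@(4,3)= @(3,3)–@(3,4)= @(3,3)–@(4,3)= @(3,3)–@(4,4)= @(3,3)–@(4,2)= @(3,4)–@(3,5)= @(3,4)–@(4,4)= @(3,4)–@(4,5)= @(3,4)–@(4,3)= @(3,5)–%(3,6)≠ @(3,5)–@(4,5)= @(3,5)–@(4,6)= @(3,5)–@(4,4)= %(3,6)–@(3,7)≠ %(3,6)–@(4,6)≠ %(3,6)–@(4,7)≠ %(3,6)–@(4,5)≠ @(3,7)–@(4,7)= @(3,7)–@(4,6)=  → 7/23 unlike.
Row 4: @(4,2)–@(4,3)= @(4,2)–@(5,2)= @(4,2)–@(5,3)= @(4,3)–@(4,4)= @(4,3)–@(5,3)= @(4,3)–@(5,4)= @(4,3)–@(5,2)= @(4,4)–@(4,5)= @(4,4)–@(5,4)= @(4,4)–%(5,5)≠ @(4,4)–@(5,3)= @(4,5)–@(4,6)= @(4,5)–%(5,5)≠ @(4,5)–@(5,4)= @(4,6)–@(4,7)= @(4,6)–%(5,5)≠  → 3/16 unlike.
Row 5: @(5,2)–@(5,3)= @(5,2)–%(6,2)≠ @(5,2)–@(6,3)= @(5,2)–@(6,1)= @(5,3)–@(5,4)= @(5,3)–@(6,3)= @(5,3)–@(6,4)= @(5,3)–%(6,2)≠ @(5,4)–%(5,5)≠ @(5,4)–@(6,4)= @(5,4)–@(6,5)= @(5,4)–@(6,3)= %(5,5)–@(6,5)≠ %(5,5)–@(6,6)≠ %(5,5)–@(6,4)≠  → 6/15 unlike.
Row 6: @(6,1)–%(6,2)≠ @(6,1)–@(7,2)= %(6,2)–@(6,3)≠ %(6,2)–@(7,2)≠ %(6,2)–@(7,3)≠ @(6,3)–@(6,4)= @(6,3)–@(7,3)= @(6,3)–@(7,4)= @(6,3)–@(7,2)= @(6,4)–@(6,5)= @(6,4)–@(7,4)= @(6,4)–@(7,3)= @(6,5)–@(6,6)= @(6,5)–%(7,6)≠ @(6,5)–@(7,4)= @(6,6)–@(6,7)= @(6,6)–%(7,6)≠ @(6,6)–@(7,7)= @(6,7)–@(7,7)= @(6,7)–%(7,6)≠  → 7/20 unlike.
Row 7: @(7,2)–@(7,3)= @(7,3)–@(7,4)= %(7,6)–@(7,7)≠  → 1/3 unlike.
Total adjacent occupied pairs: 114; unlike-type pairs: 28.
28/114 reduces to 14/57.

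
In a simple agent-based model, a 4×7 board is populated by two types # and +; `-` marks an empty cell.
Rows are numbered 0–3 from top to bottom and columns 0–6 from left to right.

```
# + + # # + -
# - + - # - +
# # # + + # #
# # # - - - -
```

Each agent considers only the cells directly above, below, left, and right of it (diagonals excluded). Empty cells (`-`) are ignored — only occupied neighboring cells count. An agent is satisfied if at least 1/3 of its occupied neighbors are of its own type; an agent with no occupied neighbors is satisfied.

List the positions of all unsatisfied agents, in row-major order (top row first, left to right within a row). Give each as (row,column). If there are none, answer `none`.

(0,5), (1,6)

Row 0: (0,0)# 1/2 satisfied · (0,1)+ 1/2 satisfied · (0,2)+ 2/3 satisfied · (0,3)# 1/2 satisfied · (0,4)# 2/3 satisfied · (0,5)+ 0/1 not
Row 1: (1,0)# 2/2 satisfied · (1,2)+ 1/2 satisfied · (1,4)# 1/2 satisfied · (1,6)+ 0/1 not
Row 2: (2,0)# 3/3 satisfied · (2,1)# 3/3 satisfied · (2,2)# 2/4 satisfied · (2,3)+ 1/2 satisfied · (2,4)+ 1/3 satisfied · (2,5)# 1/2 satisfied · (2,6)# 1/2 satisfied
Row 3: (3,0)# 2/2 satisfied · (3,1)# 3/3 satisfied · (3,2)# 2/2 satisfied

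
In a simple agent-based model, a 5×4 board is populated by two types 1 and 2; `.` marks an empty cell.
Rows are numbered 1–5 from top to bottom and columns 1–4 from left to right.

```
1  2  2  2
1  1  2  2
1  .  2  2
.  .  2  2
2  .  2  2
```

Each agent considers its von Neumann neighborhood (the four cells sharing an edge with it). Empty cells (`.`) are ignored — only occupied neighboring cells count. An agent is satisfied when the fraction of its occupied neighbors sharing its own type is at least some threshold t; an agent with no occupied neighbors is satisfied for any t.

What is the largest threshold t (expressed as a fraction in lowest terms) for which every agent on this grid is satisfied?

1/3

(1,1)1 1/2
(1,2)2 1/3
(1,3)2 3/3
(1,4)2 2/2
(2,1)1 3/3
(2,2)1 1/3
(2,3)2 3/4
(2,4)2 3/3
(3,1)1 1/1
(3,3)2 3/3
(3,4)2 3/3
(4,3)2 3/3
(4,4)2 3/3
(5,1)2 — no occupied neighbors
(5,3)2 2/2
(5,4)2 2/2
The smallest same-type fraction is 1/3 at (1,2), which reduces to 1/3. Any threshold above that leaves this agent unsatisfied.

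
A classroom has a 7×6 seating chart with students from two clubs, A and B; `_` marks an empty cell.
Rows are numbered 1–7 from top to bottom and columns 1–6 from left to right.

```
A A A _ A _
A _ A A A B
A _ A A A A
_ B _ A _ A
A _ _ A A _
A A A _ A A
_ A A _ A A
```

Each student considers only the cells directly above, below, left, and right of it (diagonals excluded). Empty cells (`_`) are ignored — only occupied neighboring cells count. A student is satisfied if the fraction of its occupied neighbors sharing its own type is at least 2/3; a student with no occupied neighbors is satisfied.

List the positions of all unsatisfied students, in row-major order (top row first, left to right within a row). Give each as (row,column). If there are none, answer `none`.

Row 1: (1,1)A 2/2 satisfied · (1,2)A 2/2 satisfied · (1,3)A 2/2 satisfied · (1,5)A 1/1 satisfied
Row 2: (2,1)A 2/2 satisfied · (2,3)A 3/3 satisfied · (2,4)A 3/3 satisfied · (2,5)A 3/4 satisfied · (2,6)B 0/2 not
Row 3: (3,1)A 1/1 satisfied · (3,3)A 2/2 satisfied · (3,4)A 4/4 satisfied · (3,5)A 3/3 satisfied · (3,6)A 2/3 satisfied
Row 4: (4,2)B 0/0 satisfied · (4,4)A 2/2 satisfied · (4,6)A 1/1 satisfied
Row 5: (5,1)A 1/1 satisfied · (5,4)A 2/2 satisfied · (5,5)A 2/2 satisfied
Row 6: (6,1)A 2/2 satisfied · (6,2)A 3/3 satisfied · (6,3)A 2/2 satisfied · (6,5)A 3/3 satisfied · (6,6)A 2/2 satisfied
Row 7: (7,2)A 2/2 satisfied · (7,3)A 2/2 satisfied · (7,5)A 2/2 satisfied · (7,6)A 2/2 satisfied

(2,6)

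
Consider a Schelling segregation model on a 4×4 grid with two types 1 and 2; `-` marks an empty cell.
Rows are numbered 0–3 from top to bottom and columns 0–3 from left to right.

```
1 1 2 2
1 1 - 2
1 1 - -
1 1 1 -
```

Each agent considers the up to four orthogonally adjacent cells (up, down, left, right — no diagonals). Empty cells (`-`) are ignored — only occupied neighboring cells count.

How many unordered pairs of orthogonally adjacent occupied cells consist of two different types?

Scan each occupied cell's neighbors to the right and below so each pair is counted once.
Row 0: 1(0,0)–1(0,1)= 1(0,0)–1(1,0)= 1(0,1)–2(0,2)≠ 1(0,1)–1(1,1)= 2(0,2)–2(0,3)= 2(0,3)–2(1,3)=  → 1/6 unlike.
Row 1: 1(1,0)–1(1,1)= 1(1,0)–1(2,0)= 1(1,1)–1(2,1)=  → 0/3 unlike.
Row 2: 1(2,0)–1(2,1)= 1(2,0)–1(3,0)= 1(2,1)–1(3,1)=  → 0/3 unlike.
Row 3: 1(3,0)–1(3,1)= 1(3,1)–1(3,2)=  → 0/2 unlike.
Total adjacent occupied pairs: 14; unlike-type pairs: 1.

1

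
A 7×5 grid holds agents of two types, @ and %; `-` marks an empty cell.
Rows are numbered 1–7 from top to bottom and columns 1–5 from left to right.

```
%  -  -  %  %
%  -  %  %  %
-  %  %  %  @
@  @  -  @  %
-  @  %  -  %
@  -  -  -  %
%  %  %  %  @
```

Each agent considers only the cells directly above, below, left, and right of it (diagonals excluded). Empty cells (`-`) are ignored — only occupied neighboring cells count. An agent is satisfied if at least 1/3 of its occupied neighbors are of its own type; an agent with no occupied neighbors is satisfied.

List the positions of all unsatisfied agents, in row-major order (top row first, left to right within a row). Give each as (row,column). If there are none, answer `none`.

Row 1: (1,1)% 1/1 satisfied · (1,4)% 2/2 satisfied · (1,5)% 2/2 satisfied
Row 2: (2,1)% 1/1 satisfied · (2,3)% 2/2 satisfied · (2,4)% 4/4 satisfied · (2,5)% 2/3 satisfied
Row 3: (3,2)% 1/2 satisfied · (3,3)% 3/3 satisfied · (3,4)% 2/4 satisfied · (3,5)@ 0/3 not
Row 4: (4,1)@ 1/1 satisfied · (4,2)@ 2/3 satisfied · (4,4)@ 0/2 not · (4,5)% 1/3 satisfied
Row 5: (5,2)@ 1/2 satisfied · (5,3)% 0/1 not · (5,5)% 2/2 satisfied
Row 6: (6,1)@ 0/1 not · (6,5)% 1/2 satisfied
Row 7: (7,1)% 1/2 satisfied · (7,2)% 2/2 satisfied · (7,3)% 2/2 satisfied · (7,4)% 1/2 satisfied · (7,5)@ 0/2 not

(3,5), (4,4), (5,3), (6,1), (7,5)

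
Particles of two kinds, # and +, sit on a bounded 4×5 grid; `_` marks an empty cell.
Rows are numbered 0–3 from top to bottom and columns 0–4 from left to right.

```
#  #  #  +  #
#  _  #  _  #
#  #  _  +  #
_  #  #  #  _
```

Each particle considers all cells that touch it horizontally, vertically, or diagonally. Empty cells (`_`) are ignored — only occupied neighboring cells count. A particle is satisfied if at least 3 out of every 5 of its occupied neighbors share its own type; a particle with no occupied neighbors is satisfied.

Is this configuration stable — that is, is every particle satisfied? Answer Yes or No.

(0,0)# 2/2 ok
(0,1)# 4/4 ok
(0,2)# 2/3 ok
(0,3)+ 0/4 unhappy
(0,4)# 1/2 unhappy
(1,0)# 4/4 ok
(1,2)# 3/5 ok
(1,4)# 2/4 unhappy
(2,0)# 3/3 ok
(2,1)# 5/5 ok
(2,3)+ 0/5 unhappy
(2,4)# 2/3 ok
(3,1)# 3/3 ok
(3,2)# 3/4 ok
(3,3)# 2/3 ok
For instance (0,3) has only 0/4 same-type neighbors, below 3/5.

No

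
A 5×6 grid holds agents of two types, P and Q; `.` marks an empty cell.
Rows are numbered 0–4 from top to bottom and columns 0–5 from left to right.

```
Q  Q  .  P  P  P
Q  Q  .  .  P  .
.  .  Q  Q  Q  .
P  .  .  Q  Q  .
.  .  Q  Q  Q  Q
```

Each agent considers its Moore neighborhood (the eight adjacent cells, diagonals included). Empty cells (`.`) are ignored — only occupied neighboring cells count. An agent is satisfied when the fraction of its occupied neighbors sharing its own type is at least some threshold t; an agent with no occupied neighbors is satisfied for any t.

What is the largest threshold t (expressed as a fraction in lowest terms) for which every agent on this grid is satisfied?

Row 0: (0,0)Q 3/3 · (0,1)Q 3/3 · (0,3)P 2/2 · (0,4)P 3/3 · (0,5)P 2/2
Row 1: (1,0)Q 3/3 · (1,1)Q 4/4 · (1,4)P 3/5
Row 2: (2,2)Q 3/3 · (2,3)Q 4/5 · (2,4)Q 3/4
Row 3: (3,0)P — no occupied neighbors · (3,3)Q 7/7 · (3,4)Q 6/6
Row 4: (4,2)Q 2/2 · (4,3)Q 4/4 · (4,4)Q 4/4 · (4,5)Q 2/2
The smallest same-type fraction is 3/5 at (1,4), which reduces to 3/5. Any threshold above that leaves this agent unsatisfied.

3/5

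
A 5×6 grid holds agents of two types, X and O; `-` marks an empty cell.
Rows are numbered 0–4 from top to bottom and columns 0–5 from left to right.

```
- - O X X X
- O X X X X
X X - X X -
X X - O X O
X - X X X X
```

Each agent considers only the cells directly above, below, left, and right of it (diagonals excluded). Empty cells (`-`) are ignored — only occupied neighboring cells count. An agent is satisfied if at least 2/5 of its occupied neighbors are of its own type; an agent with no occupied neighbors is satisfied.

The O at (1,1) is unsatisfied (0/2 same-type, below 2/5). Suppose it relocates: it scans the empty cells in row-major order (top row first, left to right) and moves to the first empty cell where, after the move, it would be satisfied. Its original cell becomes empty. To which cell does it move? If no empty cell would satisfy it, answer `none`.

(0,0)

Vacating (1,1). Empty cells in order:
  (0,0): 0/0 same-type → satisfied — stop here.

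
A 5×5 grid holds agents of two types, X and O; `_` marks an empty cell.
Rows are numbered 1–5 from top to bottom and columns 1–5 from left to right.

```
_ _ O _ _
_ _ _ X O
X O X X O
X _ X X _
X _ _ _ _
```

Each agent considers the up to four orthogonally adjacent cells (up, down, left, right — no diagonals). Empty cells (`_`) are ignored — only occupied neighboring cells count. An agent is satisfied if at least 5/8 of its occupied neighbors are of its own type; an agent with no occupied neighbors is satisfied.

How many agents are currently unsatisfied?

(1,3)O 0/0 satisfied
(2,4)X 1/2 not
(2,5)O 1/2 not
(3,1)X 1/2 not
(3,2)O 0/2 not
(3,3)X 2/3 satisfied
(3,4)X 3/4 satisfied
(3,5)O 1/2 not
(4,1)X 2/2 satisfied
(4,3)X 2/2 satisfied
(4,4)X 2/2 satisfied
(5,1)X 1/1 satisfied
Unsatisfied: (2,4), (2,5), (3,1), (3,2), (3,5) — 5 in total.

5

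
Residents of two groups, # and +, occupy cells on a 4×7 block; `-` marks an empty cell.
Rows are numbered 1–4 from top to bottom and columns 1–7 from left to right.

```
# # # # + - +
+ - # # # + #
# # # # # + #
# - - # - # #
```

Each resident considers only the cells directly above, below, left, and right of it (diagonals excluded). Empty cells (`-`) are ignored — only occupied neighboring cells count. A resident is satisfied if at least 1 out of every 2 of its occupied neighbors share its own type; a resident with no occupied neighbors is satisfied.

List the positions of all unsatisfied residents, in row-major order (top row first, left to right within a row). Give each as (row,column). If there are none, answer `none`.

Row 1: (1,1)# 1/2 ✓ · (1,2)# 2/2 ✓ · (1,3)# 3/3 ✓ · (1,4)# 2/3 ✓ · (1,5)+ 0/2 ✗ · (1,7)+ 0/1 ✗
Row 2: (2,1)+ 0/2 ✗ · (2,3)# 3/3 ✓ · (2,4)# 4/4 ✓ · (2,5)# 2/4 ✓ · (2,6)+ 1/3 ✗ · (2,7)# 1/3 ✗
Row 3: (3,1)# 2/3 ✓ · (3,2)# 2/2 ✓ · (3,3)# 3/3 ✓ · (3,4)# 4/4 ✓ · (3,5)# 2/3 ✓ · (3,6)+ 1/4 ✗ · (3,7)# 2/3 ✓
Row 4: (4,1)# 1/1 ✓ · (4,4)# 1/1 ✓ · (4,6)# 1/2 ✓ · (4,7)# 2/2 ✓

(1,5), (1,7), (2,1), (2,6), (2,7), (3,6)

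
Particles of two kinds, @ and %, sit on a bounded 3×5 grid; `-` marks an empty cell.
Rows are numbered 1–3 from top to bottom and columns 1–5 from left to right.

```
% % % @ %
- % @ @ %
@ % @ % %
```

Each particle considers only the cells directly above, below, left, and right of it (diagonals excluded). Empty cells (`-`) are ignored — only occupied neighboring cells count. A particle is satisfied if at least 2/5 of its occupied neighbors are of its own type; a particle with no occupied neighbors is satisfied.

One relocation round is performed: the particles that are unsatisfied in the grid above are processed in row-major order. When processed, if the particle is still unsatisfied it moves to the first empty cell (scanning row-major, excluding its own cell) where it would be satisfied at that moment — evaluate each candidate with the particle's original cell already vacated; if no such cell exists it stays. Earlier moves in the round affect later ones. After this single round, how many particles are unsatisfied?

0

Initially unsatisfied (in order): (1,3), (1,4), (3,1), (3,2), (3,3), (3,4).
  (1,3) → (2,1).
  (1,4): now satisfied by earlier moves; stays.
  (3,1) → (1,3).
  (3,2): now satisfied by earlier moves; stays.
  (3,3): no empty cell satisfies it; stays.
  (3,4) → (3,1).
Resulting grid:
% % @ @ %
% % @ @ %
% % @ - %
All satisfied now.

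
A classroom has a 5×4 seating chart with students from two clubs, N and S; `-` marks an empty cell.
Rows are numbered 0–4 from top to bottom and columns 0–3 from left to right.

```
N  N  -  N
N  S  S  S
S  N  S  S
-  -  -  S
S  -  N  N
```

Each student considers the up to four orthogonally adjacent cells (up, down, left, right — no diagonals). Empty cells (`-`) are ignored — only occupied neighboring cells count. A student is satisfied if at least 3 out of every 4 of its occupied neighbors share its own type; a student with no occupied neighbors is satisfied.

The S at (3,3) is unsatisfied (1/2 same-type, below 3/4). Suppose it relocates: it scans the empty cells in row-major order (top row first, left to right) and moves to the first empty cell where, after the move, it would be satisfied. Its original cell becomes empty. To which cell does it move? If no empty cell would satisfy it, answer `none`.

(3,0)

Vacating (3,3). Empty cells in order:
  (0,2): 1/3 same-type → still unsatisfied.
  (3,0): 2/2 same-type → satisfied — stop here.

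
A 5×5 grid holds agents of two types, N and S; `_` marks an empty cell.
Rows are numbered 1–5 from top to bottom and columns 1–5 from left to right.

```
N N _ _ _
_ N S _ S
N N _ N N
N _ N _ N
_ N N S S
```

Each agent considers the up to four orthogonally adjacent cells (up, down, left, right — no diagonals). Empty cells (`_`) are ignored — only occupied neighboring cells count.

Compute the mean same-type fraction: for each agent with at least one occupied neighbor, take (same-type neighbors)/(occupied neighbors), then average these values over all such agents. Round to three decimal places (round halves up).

0.719

(1,1)N 1/1
(1,2)N 2/2
(2,2)N 2/3
(2,3)S 0/1
(2,5)S 0/1
(3,1)N 2/2
(3,2)N 2/2
(3,4)N 1/1
(3,5)N 2/3
(4,1)N 1/1
(4,3)N 1/1
(4,5)N 1/2
(5,2)N 1/1
(5,3)N 2/3
(5,4)S 1/2
(5,5)S 1/2
Sum over 16 agents: 1/1 + 2/2 + 2/3 + 0/1 + 0/1 + 2/2 + 2/2 + 1/1 + 2/3 + 1/1 + 1/1 + 1/2 + 1/1 + 2/3 + 1/2 + 1/2 = 23/2; mean = 23/2 ÷ 16 = 23/32 = 0.71875 → 0.719.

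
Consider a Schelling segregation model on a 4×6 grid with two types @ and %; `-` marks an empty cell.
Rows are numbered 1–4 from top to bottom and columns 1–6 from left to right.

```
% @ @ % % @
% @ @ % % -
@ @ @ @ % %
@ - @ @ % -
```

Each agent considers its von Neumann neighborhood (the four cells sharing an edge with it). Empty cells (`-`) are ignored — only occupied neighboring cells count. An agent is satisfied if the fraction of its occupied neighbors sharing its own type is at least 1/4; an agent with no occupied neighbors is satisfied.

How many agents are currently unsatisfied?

(1,1)% 1/2 satisfied
(1,2)@ 2/3 satisfied
(1,3)@ 2/3 satisfied
(1,4)% 2/3 satisfied
(1,5)% 2/3 satisfied
(1,6)@ 0/1 not
(2,1)% 1/3 satisfied
(2,2)@ 3/4 satisfied
(2,3)@ 3/4 satisfied
(2,4)% 2/4 satisfied
(2,5)% 3/3 satisfied
(3,1)@ 2/3 satisfied
(3,2)@ 3/3 satisfied
(3,3)@ 4/4 satisfied
(3,4)@ 2/4 satisfied
(3,5)% 3/4 satisfied
(3,6)% 1/1 satisfied
(4,1)@ 1/1 satisfied
(4,3)@ 2/2 satisfied
(4,4)@ 2/3 satisfied
(4,5)% 1/2 satisfied
Unsatisfied: (1,6) — 1 in total.

1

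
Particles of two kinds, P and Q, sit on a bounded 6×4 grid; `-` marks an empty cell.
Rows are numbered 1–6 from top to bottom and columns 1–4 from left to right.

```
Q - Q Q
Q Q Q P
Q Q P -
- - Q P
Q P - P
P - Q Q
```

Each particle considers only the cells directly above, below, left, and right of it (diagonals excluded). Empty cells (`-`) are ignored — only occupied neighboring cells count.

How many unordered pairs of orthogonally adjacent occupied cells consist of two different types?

9

Scan each occupied cell's neighbors to the right and below so each pair is counted once.
From row 1: 1 unlike of 4 pairs (running 1/4).
From row 2: 2 unlike of 6 pairs (running 3/10).
From row 3: 2 unlike of 3 pairs (running 5/13).
From row 4: 1 unlike of 2 pairs (running 6/15).
From row 5: 3 unlike of 3 pairs (running 9/18).
From row 6: 0 unlike of 1 pairs (running 9/19).
Total adjacent occupied pairs: 19; unlike-type pairs: 9.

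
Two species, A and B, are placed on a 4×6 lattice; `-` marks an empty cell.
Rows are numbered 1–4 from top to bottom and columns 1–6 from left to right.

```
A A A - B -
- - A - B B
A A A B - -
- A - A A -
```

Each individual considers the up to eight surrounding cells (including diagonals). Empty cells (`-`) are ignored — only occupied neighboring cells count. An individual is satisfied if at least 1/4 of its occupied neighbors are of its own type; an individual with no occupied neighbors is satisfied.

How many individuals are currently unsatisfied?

1

Row 1: (1,1)A 1/1 ✓ · (1,2)A 3/3 ✓ · (1,3)A 2/2 ✓ · (1,5)B 2/2 ✓
Row 2: (2,3)A 4/5 ✓ · (2,5)B 3/3 ✓ · (2,6)B 2/2 ✓
Row 3: (3,1)A 2/2 ✓ · (3,2)A 4/4 ✓ · (3,3)A 4/5 ✓ · (3,4)B 1/5 ✗
Row 4: (4,2)A 3/3 ✓ · (4,4)A 2/3 ✓ · (4,5)A 1/2 ✓
Unsatisfied: (3,4) — 1 in total.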